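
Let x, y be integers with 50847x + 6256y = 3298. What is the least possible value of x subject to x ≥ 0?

gcd(50847, 6256):
  50847 = 8×6256 + 799
  6256 = 7×799 + 663
  799 = 1×663 + 136
  663 = 4×136 + 119
  136 = 1×119 + 17
  119 = 7×17
so gcd(50847, 6256) = 17.
17 divides 3298, so solutions exist.
Back-substitute for Bézout coefficients:
  17 = 136 - 1×119
  ... = 50847×(47) + 6256×(-382)
Scale by 3298/17 = 194: (x₀, y₀) = (9118, -74108).
General solution: x = 9118 + 368t, y = -74108 - 2991t for integer t.
x ≥ 0: smallest is 9118 mod 368 = 286 (at t = -24), with y = -2324.

286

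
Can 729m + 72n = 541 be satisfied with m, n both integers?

no

gcd(729, 72):
  729 = 10×72 + 9
  72 = 8×9
so gcd(729, 72) = 9.
9 does not divide 541 (remainder 1), so no integer solutions.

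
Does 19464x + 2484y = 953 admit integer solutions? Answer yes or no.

no

gcd(19464, 2484) = 12.
12 does not divide 953 (remainder 5), so no integer solutions.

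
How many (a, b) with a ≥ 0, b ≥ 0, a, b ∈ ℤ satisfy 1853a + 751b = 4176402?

3

gcd(1853, 751) = 1  (1853 = 2*751 + 351, 751 = 2*351 + 49, 351 = 7*49 + 8, 49 = 6*8 + 1, 8 = 8*1).
Back-substituting, 1853*(-92) + 751*(227) = 1.
Scale by 4176402: one solution is (-384228984, 948043254). Reduce a mod 751: (640, 3982).
General: a = 640 + 751t, b = 3982 - 1853t.
a ≥ 0 ⇒ t ≥ 0; b ≥ 0 ⇒ t ≤ 2. So t ∈ [0, 2]: 3 solutions.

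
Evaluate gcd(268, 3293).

gcd(3293, 268):
  3293 = 12*268 + 77
  268 = 3*77 + 37
  77 = 2*37 + 3
  37 = 12*3 + 1
  3 = 3*1
so gcd(3293, 268) = 1.

1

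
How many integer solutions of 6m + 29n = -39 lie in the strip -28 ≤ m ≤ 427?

gcd(29, 6):
  29 = 4×6 + 5
  6 = 1×5 + 1
  5 = 5×1
so gcd(29, 6) = 1.
Back-substitute for Bézout coefficients:
  1 = 6 - 1×5
  ... = 6×(5) + 29×(-1)
Scale by -39: particular solution (-195, 39); reduce m mod 29: (8, -3).
General solution: m = 8 + 29t, n = -3 - 6t for integer t.
-28 ≤ 8 + 29t ≤ 427 gives t ∈ [-1, 14], which is 16 values.

16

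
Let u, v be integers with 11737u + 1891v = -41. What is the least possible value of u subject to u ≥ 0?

440

gcd(11737, 1891):
  11737 = 6×1891 + 391
  1891 = 4×391 + 327
  391 = 1×327 + 64
  327 = 5×64 + 7
  64 = 9×7 + 1
  7 = 7×1
so gcd(11737, 1891) = 1.
1 divides -41, so solutions exist.
Back-substitute for Bézout coefficients:
  1 = 64 - 9×7
  ... = 11737×(266) + 1891×(-1651)
Scale by -41/1 = -41: (u₀, v₀) = (-10906, 67691).
General solution: u = -10906 + 1891t, v = 67691 - 11737t for integer t.
u ≥ 0: smallest is -10906 mod 1891 = 440 (at t = 6), with v = -2731.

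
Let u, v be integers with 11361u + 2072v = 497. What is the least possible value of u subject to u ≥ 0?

gcd(11361, 2072) = 7.
7 divides 497, so solutions exist.
By Bézout, 11361×(-89) + 2072×(488) = 7.
Scale by 497/7 = 71: (u₀, v₀) = (-6319, 34648).
General solution: u = -6319 + 296t, v = 34648 - 1623t for integer t.
u ≥ 0: smallest is -6319 mod 296 = 193 (at t = 22), with v = -1058.

193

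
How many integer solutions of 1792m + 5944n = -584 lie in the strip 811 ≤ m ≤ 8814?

11

gcd(5944, 1792) = 8  (5944 = 3×1792 + 568, 1792 = 3×568 + 88, 568 = 6×88 + 40, 88 = 2×40 + 8, 40 = 5×8).
Back-substituting, 1792×(136) + 5944×(-41) = 8.
Scale by -73: particular solution (-9928, 2993); reduce m mod 743: (474, -143).
General solution: m = 474 + 743t, n = -143 - 224t for integer t.
811 ≤ 474 + 743t ≤ 8814 gives t ∈ [1, 11], which is 11 values.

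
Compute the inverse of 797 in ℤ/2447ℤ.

gcd(2447, 797) = 1.
By Bézout, 797·(568) + 2447·(-185) = 1.
So 797·568 ≡ 1 (mod 2447), and 568 mod 2447 = 568.

568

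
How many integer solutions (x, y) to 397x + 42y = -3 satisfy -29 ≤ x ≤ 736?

18

gcd(397, 42) = 1.
By Bézout, 397×(-11) + 42×(104) = 1.
Particular solution: (33, -312).
General solution: x = 33 + 42t, y = -312 - 397t for integer t.
-29 ≤ 33 + 42t ≤ 736 gives t ∈ [-1, 16], which is 18 values.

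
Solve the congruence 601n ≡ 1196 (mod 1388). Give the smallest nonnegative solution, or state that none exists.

808

gcd(1388, 601) = 1  (1388 = 2×601 + 186, 601 = 3×186 + 43, 186 = 4×43 + 14, 43 = 3×14 + 1, 14 = 14×1).
1 divides 1196, so solutions exist.
Back-substituting, 601×(97) + 1388×(-42) = 1.
So 601×(97) ≡ 1 (mod 1388); multiply by 1196: n ≡ 116012 (mod 1388).
Smallest nonnegative: n = 116012 mod 1388 = 808.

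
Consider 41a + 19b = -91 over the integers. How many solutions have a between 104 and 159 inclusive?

3

gcd(41, 19) = 1  (41 = 2*19 + 3, 19 = 6*3 + 1, 3 = 3*1).
Back-substituting, 41*(-6) + 19*(13) = 1.
Scale by -91: particular solution (546, -1183); reduce a mod 19: (14, -35).
General solution: a = 14 + 19t, b = -35 - 41t for integer t.
104 ≤ 14 + 19t ≤ 159 gives t ∈ [5, 7], which is 3 values.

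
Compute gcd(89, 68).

gcd(89, 68):
  89 = 1×68 + 21
  68 = 3×21 + 5
  21 = 4×5 + 1
  5 = 5×1
so gcd(89, 68) = 1.

1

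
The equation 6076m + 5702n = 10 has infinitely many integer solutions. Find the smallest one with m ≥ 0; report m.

1052

gcd(6076, 5702):
  6076 = 1×5702 + 374
  5702 = 15×374 + 92
  374 = 4×92 + 6
  92 = 15×6 + 2
  6 = 3×2
so gcd(6076, 5702) = 2.
2 divides 10, so solutions exist.
Back-substitute for Bézout coefficients:
  2 = 92 - 15×6
  ... = 6076×(-930) + 5702×(991)
Scale by 10/2 = 5: (m₀, n₀) = (-4650, 4955).
General solution: m = -4650 + 2851t, n = 4955 - 3038t for integer t.
m ≥ 0: smallest is -4650 mod 2851 = 1052 (at t = 2), with n = -1121.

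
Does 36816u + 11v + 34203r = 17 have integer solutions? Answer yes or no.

gcd(36816, 11) = 1.
gcd(1, 34203) = 1.
1 divides 17, so integer solutions exist.

yes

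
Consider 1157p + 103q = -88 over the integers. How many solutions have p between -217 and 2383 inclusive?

25

gcd(1157, 103) = 1.
By Bézout, 1157·(-30) + 103·(337) = 1.
Particular solution: (65, -731).
General solution: p = 65 + 103t, q = -731 - 1157t for integer t.
-217 ≤ 65 + 103t ≤ 2383 gives t ∈ [-2, 22], which is 25 values.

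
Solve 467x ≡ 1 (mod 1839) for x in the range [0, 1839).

gcd(1839, 467) = 1  (1839 = 3·467 + 438, 467 = 1·438 + 29, 438 = 15·29 + 3, 29 = 9·3 + 2, 3 = 1·2 + 1, 2 = 2·1).
Back-substituting, 467·(-634) + 1839·(161) = 1.
So 467·-634 ≡ 1 (mod 1839), and -634 mod 1839 = 1205.

1205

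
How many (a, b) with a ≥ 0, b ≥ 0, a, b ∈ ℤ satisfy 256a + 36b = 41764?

gcd(256, 36):
  256 = 7×36 + 4
  36 = 9×4
so gcd(256, 36) = 4.
Back-substitute for Bézout coefficients:
  4 = 256 - 7×36
  ... = 256×(1) + 36×(-7)
Scale by 10441: one solution is (10441, -73087). Reduce a mod 9: (1, 1153).
General: a = 1 + 9t, b = 1153 - 64t.
a ≥ 0 ⇒ t ≥ 0; b ≥ 0 ⇒ t ≤ 18. So t ∈ [0, 18]: 19 solutions.

19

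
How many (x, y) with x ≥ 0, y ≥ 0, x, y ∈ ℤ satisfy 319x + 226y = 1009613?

gcd(319, 226):
  319 = 1×226 + 93
  226 = 2×93 + 40
  93 = 2×40 + 13
  40 = 3×13 + 1
  13 = 13×1
so gcd(319, 226) = 1.
Back-substitute for Bézout coefficients:
  1 = 40 - 3×13
  ... = 319×(-17) + 226×(24)
Scale by 1009613: one solution is (-17163421, 24230712). Reduce x mod 226: (149, 4257).
General: x = 149 + 226t, y = 4257 - 319t.
x ≥ 0 ⇒ t ≥ 0; y ≥ 0 ⇒ t ≤ 13. So t ∈ [0, 13]: 14 solutions.

14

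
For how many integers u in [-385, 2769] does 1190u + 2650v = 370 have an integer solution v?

gcd(2650, 1190) = 10  (2650 = 2×1190 + 270, 1190 = 4×270 + 110, 270 = 2×110 + 50, 110 = 2×50 + 10, 50 = 5×10).
Back-substituting, 1190×(49) + 2650×(-22) = 10.
Scale by 37: particular solution (1813, -814); reduce u mod 265: (223, -100).
General solution: u = 223 + 265t, v = -100 - 119t for integer t.
-385 ≤ 223 + 265t ≤ 2769 gives t ∈ [-2, 9], which is 12 values.

12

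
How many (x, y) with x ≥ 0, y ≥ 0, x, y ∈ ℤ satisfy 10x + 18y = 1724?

gcd(18, 10):
  18 = 1*10 + 8
  10 = 1*8 + 2
  8 = 4*2
so gcd(18, 10) = 2.
Back-substitute for Bézout coefficients:
  2 = 10 - 1*8
  ... = 10*(2) + 18*(-1)
Scale by 862: one solution is (1724, -862). Reduce x mod 9: (5, 93).
General: x = 5 + 9t, y = 93 - 5t.
x ≥ 0 ⇒ t ≥ 0; y ≥ 0 ⇒ t ≤ 18. So t ∈ [0, 18]: 19 solutions.

19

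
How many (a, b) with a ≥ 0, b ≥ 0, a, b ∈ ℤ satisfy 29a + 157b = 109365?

24

gcd(157, 29):
  157 = 5·29 + 12
  29 = 2·12 + 5
  12 = 2·5 + 2
  5 = 2·2 + 1
  2 = 2·1
so gcd(157, 29) = 1.
Back-substitute for Bézout coefficients:
  1 = 5 - 2·2
  ... = 29·(65) + 157·(-12)
Scale by 109365: one solution is (7108725, -1312380). Reduce a mod 157: (79, 682).
General: a = 79 + 157t, b = 682 - 29t.
a ≥ 0 ⇒ t ≥ 0; b ≥ 0 ⇒ t ≤ 23. So t ∈ [0, 23]: 24 solutions.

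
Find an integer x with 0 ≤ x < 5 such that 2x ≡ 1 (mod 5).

3

gcd(5, 2) = 1.
By Bézout, 2·(-2) + 5·(1) = 1.
So 2·-2 ≡ 1 (mod 5), and -2 mod 5 = 3.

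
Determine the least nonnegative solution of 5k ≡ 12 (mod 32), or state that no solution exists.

gcd(32, 5) = 1.
1 divides 12, so solutions exist.
By Bézout, 5·(13) + 32·(-2) = 1.
So 5·(13) ≡ 1 (mod 32); multiply by 12: k ≡ 156 (mod 32).
Smallest nonnegative: k = 156 mod 32 = 28.

28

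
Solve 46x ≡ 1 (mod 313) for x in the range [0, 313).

279

gcd(313, 46):
  313 = 6×46 + 37
  46 = 1×37 + 9
  37 = 4×9 + 1
  9 = 9×1
so gcd(313, 46) = 1.
Back-substitute for Bézout coefficients:
  1 = 37 - 4×9
  ... = 46×(-34) + 313×(5)
So 46×-34 ≡ 1 (mod 313), and -34 mod 313 = 279.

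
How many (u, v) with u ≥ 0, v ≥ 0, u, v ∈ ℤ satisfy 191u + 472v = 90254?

1

gcd(472, 191) = 1.
By Bézout, 191·(215) + 472·(-87) = 1.
One solution: (218, 103).
General: u = 218 + 472t, v = 103 - 191t.
u ≥ 0 ⇒ t ≥ 0; v ≥ 0 ⇒ t ≤ 0. So t ∈ [0, 0]: 1 solution.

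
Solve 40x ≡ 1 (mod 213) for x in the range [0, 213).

gcd(213, 40):
  213 = 5·40 + 13
  40 = 3·13 + 1
  13 = 13·1
so gcd(213, 40) = 1.
Back-substitute for Bézout coefficients:
  1 = 40 - 3·13
  ... = 40·(16) + 213·(-3)
So 40·16 ≡ 1 (mod 213), and 16 mod 213 = 16.

16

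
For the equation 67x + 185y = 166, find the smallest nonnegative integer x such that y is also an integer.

gcd(185, 67):
  185 = 2·67 + 51
  67 = 1·51 + 16
  51 = 3·16 + 3
  16 = 5·3 + 1
  3 = 3·1
so gcd(185, 67) = 1.
1 divides 166, so solutions exist.
Back-substitute for Bézout coefficients:
  1 = 16 - 5·3
  ... = 67·(58) + 185·(-21)
Scale by 166/1 = 166: (x₀, y₀) = (9628, -3486).
General solution: x = 9628 + 185t, y = -3486 - 67t for integer t.
x ≥ 0: smallest is 9628 mod 185 = 8 (at t = -52), with y = -2.

8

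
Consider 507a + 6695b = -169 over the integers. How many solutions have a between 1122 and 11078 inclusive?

gcd(6695, 507) = 13  (6695 = 13×507 + 104, 507 = 4×104 + 91, 104 = 1×91 + 13, 91 = 7×13).
Back-substituting, 507×(-66) + 6695×(5) = 13.
Scale by -13: particular solution (858, -65); reduce a mod 515: (343, -26).
General solution: a = 343 + 515t, b = -26 - 39t for integer t.
1122 ≤ 343 + 515t ≤ 11078 gives t ∈ [2, 20], which is 19 values.

19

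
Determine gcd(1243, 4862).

11

gcd(4862, 1243) = 11  (4862 = 3×1243 + 1133, 1243 = 1×1133 + 110, 1133 = 10×110 + 33, 110 = 3×33 + 11, 33 = 3×11).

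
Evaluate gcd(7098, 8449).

7

gcd(8449, 7098) = 7  (8449 = 1·7098 + 1351, 7098 = 5·1351 + 343, 1351 = 3·343 + 322, 343 = 1·322 + 21, 322 = 15·21 + 7, 21 = 3·7).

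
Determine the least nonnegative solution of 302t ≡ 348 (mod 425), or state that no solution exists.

49

gcd(425, 302) = 1  (425 = 1×302 + 123, 302 = 2×123 + 56, 123 = 2×56 + 11, 56 = 5×11 + 1, 11 = 11×1).
1 divides 348, so solutions exist.
Back-substituting, 302×(38) + 425×(-27) = 1.
So 302×(38) ≡ 1 (mod 425); multiply by 348: t ≡ 13224 (mod 425).
Smallest nonnegative: t = 13224 mod 425 = 49.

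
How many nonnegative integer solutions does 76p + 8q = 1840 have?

13

gcd(76, 8) = 4  (76 = 9·8 + 4, 8 = 2·4).
Back-substituting, 76·(1) + 8·(-9) = 4.
Scale by 460: one solution is (460, -4140). Reduce p mod 2: (0, 230).
General: p = 0 + 2t, q = 230 - 19t.
p ≥ 0 ⇒ t ≥ 0; q ≥ 0 ⇒ t ≤ 12. So t ∈ [0, 12]: 13 solutions.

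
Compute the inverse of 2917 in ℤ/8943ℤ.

gcd(8943, 2917) = 1.
By Bézout, 2917*(-3866) + 8943*(1261) = 1.
So 2917*-3866 ≡ 1 (mod 8943), and -3866 mod 8943 = 5077.

5077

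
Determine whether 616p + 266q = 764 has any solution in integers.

no

gcd(616, 266):
  616 = 2·266 + 84
  266 = 3·84 + 14
  84 = 6·14
so gcd(616, 266) = 14.
14 does not divide 764 (remainder 8), so no integer solutions.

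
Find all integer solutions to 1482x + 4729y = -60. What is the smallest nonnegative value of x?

gcd(4729, 1482) = 1  (4729 = 3*1482 + 283, 1482 = 5*283 + 67, 283 = 4*67 + 15, 67 = 4*15 + 7, 15 = 2*7 + 1, 7 = 7*1).
1 divides -60, so solutions exist.
Back-substituting, 1482*(-635) + 4729*(199) = 1.
Scale by -60/1 = -60: (x₀, y₀) = (38100, -11940).
General solution: x = 38100 + 4729t, y = -11940 - 1482t for integer t.
x ≥ 0: smallest is 38100 mod 4729 = 268 (at t = -8), with y = -84.

268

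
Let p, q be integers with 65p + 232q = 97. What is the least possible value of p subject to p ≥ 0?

105

gcd(232, 65):
  232 = 3*65 + 37
  65 = 1*37 + 28
  37 = 1*28 + 9
  28 = 3*9 + 1
  9 = 9*1
so gcd(232, 65) = 1.
1 divides 97, so solutions exist.
Back-substitute for Bézout coefficients:
  1 = 28 - 3*9
  ... = 65*(25) + 232*(-7)
Scale by 97/1 = 97: (p₀, q₀) = (2425, -679).
General solution: p = 2425 + 232t, q = -679 - 65t for integer t.
p ≥ 0: smallest is 2425 mod 232 = 105 (at t = -10), with q = -29.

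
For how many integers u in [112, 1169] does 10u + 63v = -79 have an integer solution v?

gcd(63, 10) = 1  (63 = 6*10 + 3, 10 = 3*3 + 1, 3 = 3*1).
Back-substituting, 10*(19) + 63*(-3) = 1.
Scale by -79: particular solution (-1501, 237); reduce u mod 63: (11, -3).
General solution: u = 11 + 63t, v = -3 - 10t for integer t.
112 ≤ 11 + 63t ≤ 1169 gives t ∈ [2, 18], which is 17 values.

17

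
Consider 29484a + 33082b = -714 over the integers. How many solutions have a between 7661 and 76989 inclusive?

29

gcd(33082, 29484) = 14  (33082 = 1*29484 + 3598, 29484 = 8*3598 + 700, 3598 = 5*700 + 98, 700 = 7*98 + 14, 98 = 7*14).
Back-substituting, 29484*(331) + 33082*(-295) = 14.
Scale by -51: particular solution (-16881, 15045); reduce a mod 2363: (2023, -1803).
General solution: a = 2023 + 2363t, b = -1803 - 2106t for integer t.
7661 ≤ 2023 + 2363t ≤ 76989 gives t ∈ [3, 31], which is 29 values.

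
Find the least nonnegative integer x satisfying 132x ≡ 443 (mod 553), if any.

460

gcd(553, 132):
  553 = 4·132 + 25
  132 = 5·25 + 7
  25 = 3·7 + 4
  7 = 1·4 + 3
  4 = 1·3 + 1
  3 = 3·1
so gcd(553, 132) = 1.
1 divides 443, so solutions exist.
Back-substitute for Bézout coefficients:
  1 = 4 - 1·3
  ... = 132·(-155) + 553·(37)
So 132·(-155) ≡ 1 (mod 553); multiply by 443: x ≡ -68665 (mod 553).
Smallest nonnegative: x = -68665 mod 553 = 460.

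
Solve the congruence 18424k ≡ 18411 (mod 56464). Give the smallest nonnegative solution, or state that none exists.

gcd(56464, 18424) = 8  (56464 = 3*18424 + 1192, 18424 = 15*1192 + 544, 1192 = 2*544 + 104, 544 = 5*104 + 24, 104 = 4*24 + 8, 24 = 3*8).
8 does not divide 18411, so the congruence has no solution.

no solution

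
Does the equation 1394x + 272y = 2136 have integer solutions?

gcd(1394, 272) = 34.
34 does not divide 2136 (remainder 28), so no integer solutions.

no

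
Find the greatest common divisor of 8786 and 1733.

1

gcd(8786, 1733) = 1  (8786 = 5·1733 + 121, 1733 = 14·121 + 39, 121 = 3·39 + 4, 39 = 9·4 + 3, 4 = 1·3 + 1, 3 = 3·1).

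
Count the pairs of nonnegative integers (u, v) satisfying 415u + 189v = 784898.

10

gcd(415, 189):
  415 = 2×189 + 37
  189 = 5×37 + 4
  37 = 9×4 + 1
  4 = 4×1
so gcd(415, 189) = 1.
Back-substitute for Bézout coefficients:
  1 = 37 - 9×4
  ... = 415×(46) + 189×(-101)
Scale by 784898: one solution is (36105308, -79274698). Reduce u mod 189: (71, 3997).
General: u = 71 + 189t, v = 3997 - 415t.
u ≥ 0 ⇒ t ≥ 0; v ≥ 0 ⇒ t ≤ 9. So t ∈ [0, 9]: 10 solutions.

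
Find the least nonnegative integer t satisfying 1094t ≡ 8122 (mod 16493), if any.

8269

gcd(16493, 1094) = 1  (16493 = 15*1094 + 83, 1094 = 13*83 + 15, 83 = 5*15 + 8, 15 = 1*8 + 7, 8 = 1*7 + 1, 7 = 7*1).
1 divides 8122, so solutions exist.
Back-substituting, 1094*(-2186) + 16493*(145) = 1.
So 1094*(-2186) ≡ 1 (mod 16493); multiply by 8122: t ≡ -17754692 (mod 16493).
Smallest nonnegative: t = -17754692 mod 16493 = 8269.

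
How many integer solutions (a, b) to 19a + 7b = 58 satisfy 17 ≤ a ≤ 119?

gcd(19, 7):
  19 = 2*7 + 5
  7 = 1*5 + 2
  5 = 2*2 + 1
  2 = 2*1
so gcd(19, 7) = 1.
Back-substitute for Bézout coefficients:
  1 = 5 - 2*2
  ... = 19*(3) + 7*(-8)
Scale by 58: particular solution (174, -464); reduce a mod 7: (6, -8).
General solution: a = 6 + 7t, b = -8 - 19t for integer t.
17 ≤ 6 + 7t ≤ 119 gives t ∈ [2, 16], which is 15 values.

15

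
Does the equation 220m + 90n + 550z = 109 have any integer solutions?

no

gcd(220, 90) = 10.
gcd(10, 550) = 10.
10 does not divide 109 (remainder 9), so no integer solutions.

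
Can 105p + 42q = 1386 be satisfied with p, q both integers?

gcd(105, 42):
  105 = 2·42 + 21
  42 = 2·21
so gcd(105, 42) = 21.
21 divides 1386, so integer solutions exist.

yes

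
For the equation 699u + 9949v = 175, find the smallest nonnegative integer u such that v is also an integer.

1694

gcd(9949, 699):
  9949 = 14*699 + 163
  699 = 4*163 + 47
  163 = 3*47 + 22
  47 = 2*22 + 3
  22 = 7*3 + 1
  3 = 3*1
so gcd(9949, 699) = 1.
1 divides 175, so solutions exist.
Back-substitute for Bézout coefficients:
  1 = 22 - 7*3
  ... = 699*(-3174) + 9949*(223)
Scale by 175/1 = 175: (u₀, v₀) = (-555450, 39025).
General solution: u = -555450 + 9949t, v = 39025 - 699t for integer t.
u ≥ 0: smallest is -555450 mod 9949 = 1694 (at t = 56), with v = -119.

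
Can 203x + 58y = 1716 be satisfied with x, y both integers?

gcd(203, 58) = 29.
29 does not divide 1716 (remainder 5), so no integer solutions.

no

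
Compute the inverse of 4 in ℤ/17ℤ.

gcd(17, 4) = 1  (17 = 4*4 + 1, 4 = 4*1).
Back-substituting, 4*(-4) + 17*(1) = 1.
So 4*-4 ≡ 1 (mod 17), and -4 mod 17 = 13.

13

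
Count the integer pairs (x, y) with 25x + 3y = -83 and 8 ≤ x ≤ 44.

12

gcd(25, 3) = 1.
By Bézout, 25×(1) + 3×(-8) = 1.
Particular solution: (1, -36).
General solution: x = 1 + 3t, y = -36 - 25t for integer t.
8 ≤ 1 + 3t ≤ 44 gives t ∈ [3, 14], which is 12 values.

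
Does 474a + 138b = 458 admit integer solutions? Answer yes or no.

gcd(474, 138) = 6  (474 = 3·138 + 60, 138 = 2·60 + 18, 60 = 3·18 + 6, 18 = 3·6).
6 does not divide 458 (remainder 2), so no integer solutions.

no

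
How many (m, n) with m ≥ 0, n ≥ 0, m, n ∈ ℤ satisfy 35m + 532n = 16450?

7

gcd(532, 35) = 7  (532 = 15×35 + 7, 35 = 5×7).
Back-substituting, 35×(-15) + 532×(1) = 7.
Scale by 2350: one solution is (-35250, 2350). Reduce m mod 76: (14, 30).
General: m = 14 + 76t, n = 30 - 5t.
m ≥ 0 ⇒ t ≥ 0; n ≥ 0 ⇒ t ≤ 6. So t ∈ [0, 6]: 7 solutions.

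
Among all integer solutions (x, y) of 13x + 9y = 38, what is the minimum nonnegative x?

5

gcd(13, 9) = 1  (13 = 1×9 + 4, 9 = 2×4 + 1, 4 = 4×1).
1 divides 38, so solutions exist.
Back-substituting, 13×(-2) + 9×(3) = 1.
Scale by 38/1 = 38: (x₀, y₀) = (-76, 114).
General solution: x = -76 + 9t, y = 114 - 13t for integer t.
x ≥ 0: smallest is -76 mod 9 = 5 (at t = 9), with y = -3.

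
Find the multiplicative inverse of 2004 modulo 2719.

gcd(2719, 2004) = 1.
By Bézout, 2004·(-270) + 2719·(199) = 1.
So 2004·-270 ≡ 1 (mod 2719), and -270 mod 2719 = 2449.

2449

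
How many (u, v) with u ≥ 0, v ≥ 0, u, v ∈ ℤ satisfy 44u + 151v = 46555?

gcd(151, 44):
  151 = 3×44 + 19
  44 = 2×19 + 6
  19 = 3×6 + 1
  6 = 6×1
so gcd(151, 44) = 1.
Back-substitute for Bézout coefficients:
  1 = 19 - 3×6
  ... = 44×(-24) + 151×(7)
Scale by 46555: one solution is (-1117320, 325885). Reduce u mod 151: (80, 285).
General: u = 80 + 151t, v = 285 - 44t.
u ≥ 0 ⇒ t ≥ 0; v ≥ 0 ⇒ t ≤ 6. So t ∈ [0, 6]: 7 solutions.

7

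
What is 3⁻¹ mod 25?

17

gcd(25, 3) = 1  (25 = 8·3 + 1, 3 = 3·1).
Back-substituting, 3·(-8) + 25·(1) = 1.
So 3·-8 ≡ 1 (mod 25), and -8 mod 25 = 17.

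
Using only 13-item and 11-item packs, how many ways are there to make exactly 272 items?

2

Need nonnegative integers with 13j + 11k = 272.
gcd(13, 11) = 1, and 13·(-5) + 11·(6) = 1.
So (j₀, k₀) = (-1360, 1632); general j = -1360 + 11t, k = 1632 - 13t.
j ≥ 0 ⇒ t ≥ 124; k ≥ 0 ⇒ t ≤ 125. That's 2 values of t.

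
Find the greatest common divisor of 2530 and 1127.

23

gcd(2530, 1127):
  2530 = 2*1127 + 276
  1127 = 4*276 + 23
  276 = 12*23
so gcd(2530, 1127) = 23.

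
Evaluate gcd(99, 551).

gcd(551, 99):
  551 = 5*99 + 56
  99 = 1*56 + 43
  56 = 1*43 + 13
  43 = 3*13 + 4
  13 = 3*4 + 1
  4 = 4*1
so gcd(551, 99) = 1.

1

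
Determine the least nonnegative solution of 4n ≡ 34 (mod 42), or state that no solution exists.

gcd(42, 4) = 2.
2 divides 34, so solutions exist.
By Bézout, 4·(-10) + 42·(1) = 2.
So 4·(-10) ≡ 2 (mod 42); multiply by 17: n ≡ -170 (mod 21).
Smallest nonnegative: n = -170 mod 21 = 19.

19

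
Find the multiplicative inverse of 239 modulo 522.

gcd(522, 239):
  522 = 2×239 + 44
  239 = 5×44 + 19
  44 = 2×19 + 6
  19 = 3×6 + 1
  6 = 6×1
so gcd(522, 239) = 1.
Back-substitute for Bézout coefficients:
  1 = 19 - 3×6
  ... = 239×(83) + 522×(-38)
So 239×83 ≡ 1 (mod 522), and 83 mod 522 = 83.

83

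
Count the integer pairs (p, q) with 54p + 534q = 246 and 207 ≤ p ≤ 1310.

gcd(534, 54) = 6.
By Bézout, 54*(10) + 534*(-1) = 6.
Particular solution: (54, -5).
General solution: p = 54 + 89t, q = -5 - 9t for integer t.
207 ≤ 54 + 89t ≤ 1310 gives t ∈ [2, 14], which is 13 values.

13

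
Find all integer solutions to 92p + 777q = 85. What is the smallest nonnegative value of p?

gcd(777, 92):
  777 = 8·92 + 41
  92 = 2·41 + 10
  41 = 4·10 + 1
  10 = 10·1
so gcd(777, 92) = 1.
1 divides 85, so solutions exist.
Back-substitute for Bézout coefficients:
  1 = 41 - 4·10
  ... = 92·(-76) + 777·(9)
Scale by 85/1 = 85: (p₀, q₀) = (-6460, 765).
General solution: p = -6460 + 777t, q = 765 - 92t for integer t.
p ≥ 0: smallest is -6460 mod 777 = 533 (at t = 9), with q = -63.

533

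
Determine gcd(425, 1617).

gcd(1617, 425) = 1  (1617 = 3×425 + 342, 425 = 1×342 + 83, 342 = 4×83 + 10, 83 = 8×10 + 3, 10 = 3×3 + 1, 3 = 3×1).

1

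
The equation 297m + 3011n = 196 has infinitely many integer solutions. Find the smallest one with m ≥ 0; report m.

gcd(3011, 297):
  3011 = 10·297 + 41
  297 = 7·41 + 10
  41 = 4·10 + 1
  10 = 10·1
so gcd(3011, 297) = 1.
1 divides 196, so solutions exist.
Back-substitute for Bézout coefficients:
  1 = 41 - 4·10
  ... = 297·(-294) + 3011·(29)
Scale by 196/1 = 196: (m₀, n₀) = (-57624, 5684).
General solution: m = -57624 + 3011t, n = 5684 - 297t for integer t.
m ≥ 0: smallest is -57624 mod 3011 = 2596 (at t = 20), with n = -256.

2596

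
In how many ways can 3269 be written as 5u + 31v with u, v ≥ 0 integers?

21

gcd(31, 5) = 1  (31 = 6*5 + 1, 5 = 5*1).
Back-substituting, 5*(-6) + 31*(1) = 1.
Scale by 3269: one solution is (-19614, 3269). Reduce u mod 31: (9, 104).
General: u = 9 + 31t, v = 104 - 5t.
u ≥ 0 ⇒ t ≥ 0; v ≥ 0 ⇒ t ≤ 20. So t ∈ [0, 20]: 21 solutions.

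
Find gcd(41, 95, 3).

gcd(95, 41):
  95 = 2*41 + 13
  41 = 3*13 + 2
  13 = 6*2 + 1
  2 = 2*1
so gcd(95, 41) = 1.
gcd(1, 3) = 1.

1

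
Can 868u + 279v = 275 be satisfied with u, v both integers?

gcd(868, 279) = 31  (868 = 3×279 + 31, 279 = 9×31).
31 does not divide 275 (remainder 27), so no integer solutions.

no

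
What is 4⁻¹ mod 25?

gcd(25, 4) = 1  (25 = 6*4 + 1, 4 = 4*1).
Back-substituting, 4*(-6) + 25*(1) = 1.
So 4*-6 ≡ 1 (mod 25), and -6 mod 25 = 19.

19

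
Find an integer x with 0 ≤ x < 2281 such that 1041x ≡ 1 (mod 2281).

149

gcd(2281, 1041) = 1  (2281 = 2·1041 + 199, 1041 = 5·199 + 46, 199 = 4·46 + 15, 46 = 3·15 + 1, 15 = 15·1).
Back-substituting, 1041·(149) + 2281·(-68) = 1.
So 1041·149 ≡ 1 (mod 2281), and 149 mod 2281 = 149.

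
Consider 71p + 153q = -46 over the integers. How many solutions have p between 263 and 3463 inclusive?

gcd(153, 71) = 1.
By Bézout, 71*(-28) + 153*(13) = 1.
Particular solution: (64, -30).
General solution: p = 64 + 153t, q = -30 - 71t for integer t.
263 ≤ 64 + 153t ≤ 3463 gives t ∈ [2, 22], which is 21 values.

21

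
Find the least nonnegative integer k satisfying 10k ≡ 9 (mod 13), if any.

gcd(13, 10) = 1  (13 = 1·10 + 3, 10 = 3·3 + 1, 3 = 3·1).
1 divides 9, so solutions exist.
Back-substituting, 10·(4) + 13·(-3) = 1.
So 10·(4) ≡ 1 (mod 13); multiply by 9: k ≡ 36 (mod 13).
Smallest nonnegative: k = 36 mod 13 = 10.

10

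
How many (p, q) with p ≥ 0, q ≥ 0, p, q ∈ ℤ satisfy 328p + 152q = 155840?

gcd(328, 152):
  328 = 2·152 + 24
  152 = 6·24 + 8
  24 = 3·8
so gcd(328, 152) = 8.
Back-substitute for Bézout coefficients:
  8 = 152 - 6·24
  ... = 328·(-6) + 152·(13)
Scale by 19480: one solution is (-116880, 253240). Reduce p mod 19: (8, 1008).
General: p = 8 + 19t, q = 1008 - 41t.
p ≥ 0 ⇒ t ≥ 0; q ≥ 0 ⇒ t ≤ 24. So t ∈ [0, 24]: 25 solutions.

25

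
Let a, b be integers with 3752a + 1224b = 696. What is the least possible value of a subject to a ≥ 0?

24

gcd(3752, 1224) = 8.
8 divides 696, so solutions exist.
By Bézout, 3752·(46) + 1224·(-141) = 8.
Scale by 696/8 = 87: (a₀, b₀) = (4002, -12267).
General solution: a = 4002 + 153t, b = -12267 - 469t for integer t.
a ≥ 0: smallest is 4002 mod 153 = 24 (at t = -26), with b = -73.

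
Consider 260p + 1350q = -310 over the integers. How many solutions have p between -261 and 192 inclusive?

3

gcd(1350, 260) = 10  (1350 = 5*260 + 50, 260 = 5*50 + 10, 50 = 5*10).
Back-substituting, 260*(26) + 1350*(-5) = 10.
Scale by -31: particular solution (-806, 155); reduce p mod 135: (4, -1).
General solution: p = 4 + 135t, q = -1 - 26t for integer t.
-261 ≤ 4 + 135t ≤ 192 gives t ∈ [-1, 1], which is 3 values.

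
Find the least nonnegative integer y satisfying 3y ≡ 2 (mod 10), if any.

gcd(10, 3) = 1  (10 = 3·3 + 1, 3 = 3·1).
1 divides 2, so solutions exist.
Back-substituting, 3·(-3) + 10·(1) = 1.
So 3·(-3) ≡ 1 (mod 10); multiply by 2: y ≡ -6 (mod 10).
Smallest nonnegative: y = -6 mod 10 = 4.

4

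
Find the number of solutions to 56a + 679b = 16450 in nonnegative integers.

gcd(679, 56) = 7  (679 = 12*56 + 7, 56 = 8*7).
Back-substituting, 56*(-12) + 679*(1) = 7.
Scale by 2350: one solution is (-28200, 2350). Reduce a mod 97: (27, 22).
General: a = 27 + 97t, b = 22 - 8t.
a ≥ 0 ⇒ t ≥ 0; b ≥ 0 ⇒ t ≤ 2. So t ∈ [0, 2]: 3 solutions.

3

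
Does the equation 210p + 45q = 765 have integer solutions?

gcd(210, 45) = 15.
15 divides 765, so integer solutions exist.

yes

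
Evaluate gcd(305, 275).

gcd(305, 275):
  305 = 1×275 + 30
  275 = 9×30 + 5
  30 = 6×5
so gcd(305, 275) = 5.

5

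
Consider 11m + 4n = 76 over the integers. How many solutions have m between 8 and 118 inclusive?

gcd(11, 4) = 1  (11 = 2·4 + 3, 4 = 1·3 + 1, 3 = 3·1).
Back-substituting, 11·(-1) + 4·(3) = 1.
Scale by 76: particular solution (-76, 228); reduce m mod 4: (0, 19).
General solution: m = 0 + 4t, n = 19 - 11t for integer t.
8 ≤ 0 + 4t ≤ 118 gives t ∈ [2, 29], which is 28 values.

28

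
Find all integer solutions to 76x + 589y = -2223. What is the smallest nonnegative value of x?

gcd(589, 76):
  589 = 7*76 + 57
  76 = 1*57 + 19
  57 = 3*19
so gcd(589, 76) = 19.
19 divides -2223, so solutions exist.
Back-substitute for Bézout coefficients:
  19 = 76 - 1*57
  ... = 76*(8) + 589*(-1)
Scale by -2223/19 = -117: (x₀, y₀) = (-936, 117).
General solution: x = -936 + 31t, y = 117 - 4t for integer t.
x ≥ 0: smallest is -936 mod 31 = 25 (at t = 31), with y = -7.

25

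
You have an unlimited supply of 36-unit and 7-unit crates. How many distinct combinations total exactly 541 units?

2

Need nonnegative integers with 36j + 7k = 541.
gcd(36, 7) = 1, and 36·(1) + 7·(-5) = 1.
So (j₀, k₀) = (541, -2705); general j = 541 + 7t, k = -2705 - 36t.
j ≥ 0 ⇒ t ≥ -77; k ≥ 0 ⇒ t ≤ -76. That's 2 values of t.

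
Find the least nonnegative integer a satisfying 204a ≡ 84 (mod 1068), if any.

gcd(1068, 204):
  1068 = 5·204 + 48
  204 = 4·48 + 12
  48 = 4·12
so gcd(1068, 204) = 12.
12 divides 84, so solutions exist.
Back-substitute for Bézout coefficients:
  12 = 204 - 4·48
  ... = 204·(21) + 1068·(-4)
So 204·(21) ≡ 12 (mod 1068); multiply by 7: a ≡ 147 (mod 89).
Smallest nonnegative: a = 147 mod 89 = 58.

58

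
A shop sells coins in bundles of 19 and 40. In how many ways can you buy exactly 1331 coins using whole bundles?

Need nonnegative integers with 19j + 40k = 1331.
gcd(19, 40) = 1, and 19·(19) + 40·(-9) = 1.
So (j₀, k₀) = (25289, -11979); general j = 25289 + 40t, k = -11979 - 19t.
j ≥ 0 ⇒ t ≥ -632; k ≥ 0 ⇒ t ≤ -631. That's 2 values of t.

2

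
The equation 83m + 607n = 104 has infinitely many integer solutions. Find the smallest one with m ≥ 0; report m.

579

gcd(607, 83):
  607 = 7*83 + 26
  83 = 3*26 + 5
  26 = 5*5 + 1
  5 = 5*1
so gcd(607, 83) = 1.
1 divides 104, so solutions exist.
Back-substitute for Bézout coefficients:
  1 = 26 - 5*5
  ... = 83*(-117) + 607*(16)
Scale by 104/1 = 104: (m₀, n₀) = (-12168, 1664).
General solution: m = -12168 + 607t, n = 1664 - 83t for integer t.
m ≥ 0: smallest is -12168 mod 607 = 579 (at t = 21), with n = -79.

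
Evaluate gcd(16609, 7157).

gcd(16609, 7157):
  16609 = 2*7157 + 2295
  7157 = 3*2295 + 272
  2295 = 8*272 + 119
  272 = 2*119 + 34
  119 = 3*34 + 17
  34 = 2*17
so gcd(16609, 7157) = 17.

17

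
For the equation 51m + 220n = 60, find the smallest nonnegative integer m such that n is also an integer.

gcd(220, 51):
  220 = 4·51 + 16
  51 = 3·16 + 3
  16 = 5·3 + 1
  3 = 3·1
so gcd(220, 51) = 1.
1 divides 60, so solutions exist.
Back-substitute for Bézout coefficients:
  1 = 16 - 5·3
  ... = 51·(-69) + 220·(16)
Scale by 60/1 = 60: (m₀, n₀) = (-4140, 960).
General solution: m = -4140 + 220t, n = 960 - 51t for integer t.
m ≥ 0: smallest is -4140 mod 220 = 40 (at t = 19), with n = -9.

40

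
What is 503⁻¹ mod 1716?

887

gcd(1716, 503) = 1.
By Bézout, 503·(-829) + 1716·(243) = 1.
So 503·-829 ≡ 1 (mod 1716), and -829 mod 1716 = 887.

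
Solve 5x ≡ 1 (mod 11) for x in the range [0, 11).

gcd(11, 5):
  11 = 2×5 + 1
  5 = 5×1
so gcd(11, 5) = 1.
Back-substitute for Bézout coefficients:
  1 = 11 - 2×5
  ... = 5×(-2) + 11×(1)
So 5×-2 ≡ 1 (mod 11), and -2 mod 11 = 9.

9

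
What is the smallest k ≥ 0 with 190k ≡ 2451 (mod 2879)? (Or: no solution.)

gcd(2879, 190) = 1  (2879 = 15×190 + 29, 190 = 6×29 + 16, 29 = 1×16 + 13, 16 = 1×13 + 3, 13 = 4×3 + 1, 3 = 3×1).
1 divides 2451, so solutions exist.
Back-substituting, 190×(-894) + 2879×(59) = 1.
So 190×(-894) ≡ 1 (mod 2879); multiply by 2451: k ≡ -2191194 (mod 2879).
Smallest nonnegative: k = -2191194 mod 2879 = 2604.

2604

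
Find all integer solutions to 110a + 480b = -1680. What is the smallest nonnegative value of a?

gcd(480, 110) = 10  (480 = 4*110 + 40, 110 = 2*40 + 30, 40 = 1*30 + 10, 30 = 3*10).
10 divides -1680, so solutions exist.
Back-substituting, 110*(-13) + 480*(3) = 10.
Scale by -1680/10 = -168: (a₀, b₀) = (2184, -504).
General solution: a = 2184 + 48t, b = -504 - 11t for integer t.
a ≥ 0: smallest is 2184 mod 48 = 24 (at t = -45), with b = -9.

24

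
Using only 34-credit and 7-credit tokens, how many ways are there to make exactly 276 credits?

Need nonnegative integers with 34j + 7k = 276.
gcd(34, 7) = 1, and 34·(-1) + 7·(5) = 1.
So (j₀, k₀) = (-276, 1380); general j = -276 + 7t, k = 1380 - 34t.
j ≥ 0 ⇒ t ≥ 40; k ≥ 0 ⇒ t ≤ 40. That's 1 value of t.

1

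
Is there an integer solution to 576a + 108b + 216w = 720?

yes

gcd(576, 108) = 36  (576 = 5*108 + 36, 108 = 3*36).
gcd(36, 216) = 36.
36 divides 720, so integer solutions exist.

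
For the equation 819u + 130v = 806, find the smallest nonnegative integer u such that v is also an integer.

gcd(819, 130):
  819 = 6·130 + 39
  130 = 3·39 + 13
  39 = 3·13
so gcd(819, 130) = 13.
13 divides 806, so solutions exist.
Back-substitute for Bézout coefficients:
  13 = 130 - 3·39
  ... = 819·(-3) + 130·(19)
Scale by 806/13 = 62: (u₀, v₀) = (-186, 1178).
General solution: u = -186 + 10t, v = 1178 - 63t for integer t.
u ≥ 0: smallest is -186 mod 10 = 4 (at t = 19), with v = -19.

4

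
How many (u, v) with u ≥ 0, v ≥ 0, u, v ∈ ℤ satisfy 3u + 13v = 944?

gcd(13, 3) = 1.
By Bézout, 3×(-4) + 13×(1) = 1.
One solution: (7, 71).
General: u = 7 + 13t, v = 71 - 3t.
u ≥ 0 ⇒ t ≥ 0; v ≥ 0 ⇒ t ≤ 23. So t ∈ [0, 23]: 24 solutions.

24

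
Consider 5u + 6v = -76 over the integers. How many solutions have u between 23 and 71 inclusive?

8

gcd(6, 5):
  6 = 1·5 + 1
  5 = 5·1
so gcd(6, 5) = 1.
Back-substitute for Bézout coefficients:
  1 = 6 - 1·5
  ... = 5·(-1) + 6·(1)
Scale by -76: particular solution (76, -76); reduce u mod 6: (4, -16).
General solution: u = 4 + 6t, v = -16 - 5t for integer t.
23 ≤ 4 + 6t ≤ 71 gives t ∈ [4, 11], which is 8 values.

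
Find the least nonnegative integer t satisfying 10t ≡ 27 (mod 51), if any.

18

gcd(51, 10) = 1.
1 divides 27, so solutions exist.
By Bézout, 10*(-5) + 51*(1) = 1.
So 10*(-5) ≡ 1 (mod 51); multiply by 27: t ≡ -135 (mod 51).
Smallest nonnegative: t = -135 mod 51 = 18.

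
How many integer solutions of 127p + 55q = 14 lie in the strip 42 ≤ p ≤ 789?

14

gcd(127, 55) = 1  (127 = 2×55 + 17, 55 = 3×17 + 4, 17 = 4×4 + 1, 4 = 4×1).
Back-substituting, 127×(13) + 55×(-30) = 1.
Scale by 14: particular solution (182, -420); reduce p mod 55: (17, -39).
General solution: p = 17 + 55t, q = -39 - 127t for integer t.
42 ≤ 17 + 55t ≤ 789 gives t ∈ [1, 14], which is 14 values.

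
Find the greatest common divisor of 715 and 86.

1

gcd(715, 86):
  715 = 8·86 + 27
  86 = 3·27 + 5
  27 = 5·5 + 2
  5 = 2·2 + 1
  2 = 2·1
so gcd(715, 86) = 1.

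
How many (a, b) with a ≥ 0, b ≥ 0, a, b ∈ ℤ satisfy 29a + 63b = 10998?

6

gcd(63, 29):
  63 = 2·29 + 5
  29 = 5·5 + 4
  5 = 1·4 + 1
  4 = 4·1
so gcd(63, 29) = 1.
Back-substitute for Bézout coefficients:
  1 = 5 - 1·4
  ... = 29·(-13) + 63·(6)
Scale by 10998: one solution is (-142974, 65988). Reduce a mod 63: (36, 158).
General: a = 36 + 63t, b = 158 - 29t.
a ≥ 0 ⇒ t ≥ 0; b ≥ 0 ⇒ t ≤ 5. So t ∈ [0, 5]: 6 solutions.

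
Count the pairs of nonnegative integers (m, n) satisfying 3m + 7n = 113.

5

gcd(7, 3) = 1.
By Bézout, 3*(-2) + 7*(1) = 1.
One solution: (5, 14).
General: m = 5 + 7t, n = 14 - 3t.
m ≥ 0 ⇒ t ≥ 0; n ≥ 0 ⇒ t ≤ 4. So t ∈ [0, 4]: 5 solutions.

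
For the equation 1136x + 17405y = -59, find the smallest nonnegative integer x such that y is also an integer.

6726

gcd(17405, 1136) = 1  (17405 = 15·1136 + 365, 1136 = 3·365 + 41, 365 = 8·41 + 37, 41 = 1·37 + 4, 37 = 9·4 + 1, 4 = 4·1).
1 divides -59, so solutions exist.
Back-substituting, 1136·(-4244) + 17405·(277) = 1.
Scale by -59/1 = -59: (x₀, y₀) = (250396, -16343).
General solution: x = 250396 + 17405t, y = -16343 - 1136t for integer t.
x ≥ 0: smallest is 250396 mod 17405 = 6726 (at t = -14), with y = -439.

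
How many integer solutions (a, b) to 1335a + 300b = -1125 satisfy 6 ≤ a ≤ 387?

gcd(1335, 300) = 15.
By Bézout, 1335·(9) + 300·(-40) = 15.
Particular solution: (5, -26).
General solution: a = 5 + 20t, b = -26 - 89t for integer t.
6 ≤ 5 + 20t ≤ 387 gives t ∈ [1, 19], which is 19 values.

19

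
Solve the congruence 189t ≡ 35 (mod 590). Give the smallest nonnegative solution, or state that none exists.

gcd(590, 189) = 1.
1 divides 35, so solutions exist.
By Bézout, 189*(-231) + 590*(74) = 1.
So 189*(-231) ≡ 1 (mod 590); multiply by 35: t ≡ -8085 (mod 590).
Smallest nonnegative: t = -8085 mod 590 = 175.

175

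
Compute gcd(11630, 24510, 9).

1

gcd(24510, 11630):
  24510 = 2×11630 + 1250
  11630 = 9×1250 + 380
  1250 = 3×380 + 110
  380 = 3×110 + 50
  110 = 2×50 + 10
  50 = 5×10
so gcd(24510, 11630) = 10.
gcd(10, 9) = 1.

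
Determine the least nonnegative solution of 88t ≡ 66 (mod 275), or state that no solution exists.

gcd(275, 88) = 11.
11 divides 66, so solutions exist.
By Bézout, 88*(-3) + 275*(1) = 11.
So 88*(-3) ≡ 11 (mod 275); multiply by 6: t ≡ -18 (mod 25).
Smallest nonnegative: t = -18 mod 25 = 7.

7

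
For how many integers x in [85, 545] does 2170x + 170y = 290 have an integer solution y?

27

gcd(2170, 170) = 10.
By Bézout, 2170×(4) + 170×(-51) = 10.
Particular solution: (14, -177).
General solution: x = 14 + 17t, y = -177 - 217t for integer t.
85 ≤ 14 + 17t ≤ 545 gives t ∈ [5, 31], which is 27 values.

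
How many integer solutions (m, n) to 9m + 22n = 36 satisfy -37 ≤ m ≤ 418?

gcd(22, 9) = 1.
By Bézout, 9×(5) + 22×(-2) = 1.
Particular solution: (4, 0).
General solution: m = 4 + 22t, n = 0 - 9t for integer t.
-37 ≤ 4 + 22t ≤ 418 gives t ∈ [-1, 18], which is 20 values.

20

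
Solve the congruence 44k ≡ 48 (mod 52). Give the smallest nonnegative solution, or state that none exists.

7

gcd(52, 44) = 4  (52 = 1·44 + 8, 44 = 5·8 + 4, 8 = 2·4).
4 divides 48, so solutions exist.
Back-substituting, 44·(6) + 52·(-5) = 4.
So 44·(6) ≡ 4 (mod 52); multiply by 12: k ≡ 72 (mod 13).
Smallest nonnegative: k = 72 mod 13 = 7.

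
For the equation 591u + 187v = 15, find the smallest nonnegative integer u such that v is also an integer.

gcd(591, 187) = 1.
1 divides 15, so solutions exist.
By Bézout, 591*(-81) + 187*(256) = 1.
Scale by 15/1 = 15: (u₀, v₀) = (-1215, 3840).
General solution: u = -1215 + 187t, v = 3840 - 591t for integer t.
u ≥ 0: smallest is -1215 mod 187 = 94 (at t = 7), with v = -297.

94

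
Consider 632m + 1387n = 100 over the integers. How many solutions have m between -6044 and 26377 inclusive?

23

gcd(1387, 632):
  1387 = 2·632 + 123
  632 = 5·123 + 17
  123 = 7·17 + 4
  17 = 4·4 + 1
  4 = 4·1
so gcd(1387, 632) = 1.
Back-substitute for Bézout coefficients:
  1 = 17 - 4·4
  ... = 632·(327) + 1387·(-149)
Scale by 100: particular solution (32700, -14900); reduce m mod 1387: (799, -364).
General solution: m = 799 + 1387t, n = -364 - 632t for integer t.
-6044 ≤ 799 + 1387t ≤ 26377 gives t ∈ [-4, 18], which is 23 values.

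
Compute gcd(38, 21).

gcd(38, 21):
  38 = 1·21 + 17
  21 = 1·17 + 4
  17 = 4·4 + 1
  4 = 4·1
so gcd(38, 21) = 1.

1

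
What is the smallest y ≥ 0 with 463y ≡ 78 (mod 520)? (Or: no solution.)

26

gcd(520, 463):
  520 = 1·463 + 57
  463 = 8·57 + 7
  57 = 8·7 + 1
  7 = 7·1
so gcd(520, 463) = 1.
1 divides 78, so solutions exist.
Back-substitute for Bézout coefficients:
  1 = 57 - 8·7
  ... = 463·(-73) + 520·(65)
So 463·(-73) ≡ 1 (mod 520); multiply by 78: y ≡ -5694 (mod 520).
Smallest nonnegative: y = -5694 mod 520 = 26.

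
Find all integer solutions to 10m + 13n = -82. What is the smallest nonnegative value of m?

10

gcd(13, 10) = 1  (13 = 1·10 + 3, 10 = 3·3 + 1, 3 = 3·1).
1 divides -82, so solutions exist.
Back-substituting, 10·(4) + 13·(-3) = 1.
Scale by -82/1 = -82: (m₀, n₀) = (-328, 246).
General solution: m = -328 + 13t, n = 246 - 10t for integer t.
m ≥ 0: smallest is -328 mod 13 = 10 (at t = 26), with n = -14.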